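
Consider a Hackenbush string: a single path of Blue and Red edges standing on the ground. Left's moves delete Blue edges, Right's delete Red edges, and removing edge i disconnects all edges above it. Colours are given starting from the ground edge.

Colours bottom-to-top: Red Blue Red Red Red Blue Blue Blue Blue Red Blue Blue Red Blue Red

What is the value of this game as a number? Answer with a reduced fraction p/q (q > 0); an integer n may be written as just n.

-14411/16384

Prefix values for Red Blue Red Red Red Blue Blue Blue Blue Red Blue Blue Red Blue Red via {L|R} + simplicity:
value(R) = { (no moves) | 0 } => -1
value(RB) = { -1 | 0 } => -1/2
value(RBR) = { -1 | -1/2, 0 } => -3/4
value(RBRR) = { -1 | -3/4, -1/2, 0 } => -7/8
value(RBRRR) = { -1 | -7/8, -3/4, -1/2, 0 } => -15/16
value(RBRRRB) = { -1, -15/16 | -7/8, -3/4, -1/2, 0 } => -29/32
value(RBRRRBB) = { -1, -15/16, -29/32 | -7/8, -3/4, -1/2, 0 } => -57/64
value(RBRRRBBB) = { -1, -15/16, -29/32, -57/64 | -7/8, -3/4, -1/2, 0 } => -113/128
value(RBRRRBBBB) = { -1, -15/16, -29/32, -57/64, -113/128 | -7/8, -3/4, -1/2, 0 } => -225/256
value(RBRRRBBBBR) = { -1, -15/16, -29/32, -57/64, -113/128 | -225/256, -7/8, -3/4, -1/2, 0 } => -451/512
value(RBRRRBBBBRB) = { -1, -15/16, -29/32, -57/64, -113/128, -451/512 | -225/256, -7/8, -3/4, -1/2, 0 } => -901/1024
value(RBRRRBBBBRBB) = { -1, -15/16, -29/32, -57/64, -113/128, -451/512, -901/1024 | -225/256, -7/8, -3/4, -1/2, 0 } => -1801/2048
value(RBRRRBBBBRBBR) = { -1, -15/16, -29/32, -57/64, -113/128, -451/512, -901/1024 | -1801/2048, -225/256, -7/8, -3/4, -1/2, 0 } => -3603/4096
value(RBRRRBBBBRBBRB) = { -1, -15/16, -29/32, -57/64, -113/128, -451/512, -901/1024, -3603/4096 | -1801/2048, -225/256, -7/8, -3/4, -1/2, 0 } => -7205/8192
value(RBRRRBBBBRBBRBR) = { -1, -15/16, -29/32, -57/64, -113/128, -451/512, -901/1024, -3603/4096 | -7205/8192, -1801/2048, -225/256, -7/8, -3/4, -1/2, 0 } => -14411/16384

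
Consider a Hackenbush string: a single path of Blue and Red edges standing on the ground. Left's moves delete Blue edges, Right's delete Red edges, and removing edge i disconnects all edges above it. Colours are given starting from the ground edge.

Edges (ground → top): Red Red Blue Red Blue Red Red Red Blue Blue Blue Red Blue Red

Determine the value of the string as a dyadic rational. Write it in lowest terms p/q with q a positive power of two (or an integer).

-7051/4096

Recurse on prefixes of the 14-edge string Red Red Blue Red Blue Red Red Red Blue Blue Blue Red Blue Red:
step 1: add Red to get R; options L={  } R={ 0 } so -1
step 2: add Red to get RR; options L={  } R={ -1, 0 } so -2
step 3: add Blue to get RRB; options L={ -2 } R={ -1, 0 } so -3/2
step 4: add Red to get RRBR; options L={ -2 } R={ -3/2, -1, 0 } so -7/4
step 5: add Blue to get RRBRB; options L={ -2, -7/4 } R={ -3/2, -1, 0 } so -13/8
step 6: add Red to get RRBRBR; options L={ -2, -7/4 } R={ -13/8, -3/2, -1, 0 } so -27/16
step 7: add Red to get RRBRBRR; options L={ -2, -7/4 } R={ -27/16, -13/8, -3/2, -1, 0 } so -55/32
step 8: add Red to get RRBRBRRR; options L={ -2, -7/4 } R={ -55/32, -27/16, -13/8, -3/2, -1, 0 } so -111/64
step 9: add Blue to get RRBRBRRRB; options L={ -2, -7/4, -111/64 } R={ -55/32, -27/16, -13/8, -3/2, -1, 0 } so -221/128
step 10: add Blue to get RRBRBRRRBB; options L={ -2, -7/4, -111/64, -221/128 } R={ -55/32, -27/16, -13/8, -3/2, -1, 0 } so -441/256
step 11: add Blue to get RRBRBRRRBBB; options L={ -2, -7/4, -111/64, -221/128, -441/256 } R={ -55/32, -27/16, -13/8, -3/2, -1, 0 } so -881/512
step 12: add Red to get RRBRBRRRBBBR; options L={ -2, -7/4, -111/64, -221/128, -441/256 } R={ -881/512, -55/32, -27/16, -13/8, -3/2, -1, 0 } so -1763/1024
step 13: add Blue to get RRBRBRRRBBBRB; options L={ -2, -7/4, -111/64, -221/128, -441/256, -1763/1024 } R={ -881/512, -55/32, -27/16, -13/8, -3/2, -1, 0 } so -3525/2048
step 14: add Red to get RRBRBRRRBBBRBR; options L={ -2, -7/4, -111/64, -221/128, -441/256, -1763/1024 } R={ -3525/2048, -881/512, -55/32, -27/16, -13/8, -3/2, -1, 0 } so -7051/4096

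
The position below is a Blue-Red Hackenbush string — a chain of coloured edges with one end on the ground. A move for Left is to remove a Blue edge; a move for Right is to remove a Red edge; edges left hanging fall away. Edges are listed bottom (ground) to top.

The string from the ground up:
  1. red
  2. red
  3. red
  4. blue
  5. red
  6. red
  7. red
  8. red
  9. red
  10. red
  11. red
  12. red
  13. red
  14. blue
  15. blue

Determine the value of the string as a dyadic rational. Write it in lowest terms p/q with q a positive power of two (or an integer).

Prefix values for red red red blue red red red red red red red red red blue blue via {L|R} + simplicity:
g(r) = { ∅ | 0 } gives -1
g(rr) = { ∅ | -1 0 } gives -2
g(rrr) = { ∅ | -2 -1 0 } gives -3
g(rrrb) = { -3 | -2 -1 0 } gives -5/2
g(rrrbr) = { -3 | -5/2 -2 -1 0 } gives -11/4
g(rrrbrr) = { -3 | -11/4 -5/2 -2 -1 0 } gives -23/8
g(rrrbrrr) = { -3 | -23/8 -11/4 -5/2 -2 -1 0 } gives -47/16
g(rrrbrrrr) = { -3 | -47/16 -23/8 -11/4 -5/2 -2 -1 0 } gives -95/32
g(rrrbrrrrr) = { -3 | -95/32 -47/16 -23/8 -11/4 -5/2 -2 -1 0 } gives -191/64
g(rrrbrrrrrr) = { -3 | -191/64 -95/32 -47/16 -23/8 -11/4 -5/2 -2 -1 0 } gives -383/128
g(rrrbrrrrrrr) = { -3 | -383/128 -191/64 -95/32 -47/16 -23/8 -11/4 -5/2 -2 -1 0 } gives -767/256
g(rrrbrrrrrrrr) = { -3 | -767/256 -383/128 -191/64 -95/32 -47/16 -23/8 -11/4 -5/2 -2 -1 0 } gives -1535/512
g(rrrbrrrrrrrrr) = { -3 | -1535/512 -767/256 -383/128 -191/64 -95/32 -47/16 -23/8 -11/4 -5/2 -2 -1 0 } gives -3071/1024
g(rrrbrrrrrrrrrb) = { -3 -3071/1024 | -1535/512 -767/256 -383/128 -191/64 -95/32 -47/16 -23/8 -11/4 -5/2 -2 -1 0 } gives -6141/2048
g(rrrbrrrrrrrrrbb) = { -3 -3071/1024 -6141/2048 | -1535/512 -767/256 -383/128 -191/64 -95/32 -47/16 -23/8 -11/4 -5/2 -2 -1 0 } gives -12281/4096

-12281/4096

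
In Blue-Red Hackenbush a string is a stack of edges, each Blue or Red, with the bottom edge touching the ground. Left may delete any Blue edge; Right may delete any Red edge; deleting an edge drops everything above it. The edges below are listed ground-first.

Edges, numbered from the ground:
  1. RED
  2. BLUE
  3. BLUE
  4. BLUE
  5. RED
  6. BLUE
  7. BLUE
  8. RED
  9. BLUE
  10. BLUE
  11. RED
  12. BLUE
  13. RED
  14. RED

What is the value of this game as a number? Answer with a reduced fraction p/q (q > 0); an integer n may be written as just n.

Build G(s[:k]) for k = 1..14, string s = RED BLUE BLUE BLUE RED BLUE BLUE RED BLUE BLUE RED BLUE RED RED.
G(R) = { ∅ | 0 } gives -1
G(RB) = { -1 | 0 } gives -1/2
G(RBB) = { -1,-1/2 | 0 } gives -1/4
G(RBBB) = { -1,-1/2,-1/4 | 0 } gives -1/8
G(RBBBR) = { -1,-1/2,-1/4 | -1/8,0 } gives -3/16
G(RBBBRB) = { -1,-1/2,-1/4,-3/16 | -1/8,0 } gives -5/32
G(RBBBRBB) = { -1,-1/2,-1/4,-3/16,-5/32 | -1/8,0 } gives -9/64
G(RBBBRBBR) = { -1,-1/2,-1/4,-3/16,-5/32 | -9/64,-1/8,0 } gives -19/128
G(RBBBRBBRB) = { -1,-1/2,-1/4,-3/16,-5/32,-19/128 | -9/64,-1/8,0 } gives -37/256
G(RBBBRBBRBB) = { -1,-1/2,-1/4,-3/16,-5/32,-19/128,-37/256 | -9/64,-1/8,0 } gives -73/512
G(RBBBRBBRBBR) = { -1,-1/2,-1/4,-3/16,-5/32,-19/128,-37/256 | -73/512,-9/64,-1/8,0 } gives -147/1024
G(RBBBRBBRBBRB) = { -1,-1/2,-1/4,-3/16,-5/32,-19/128,-37/256,-147/1024 | -73/512,-9/64,-1/8,0 } gives -293/2048
G(RBBBRBBRBBRBR) = { -1,-1/2,-1/4,-3/16,-5/32,-19/128,-37/256,-147/1024 | -293/2048,-73/512,-9/64,-1/8,0 } gives -587/4096
G(RBBBRBBRBBRBRR) = { -1,-1/2,-1/4,-3/16,-5/32,-19/128,-37/256,-147/1024 | -587/4096,-293/2048,-73/512,-9/64,-1/8,0 } gives -1175/8192

-1175/8192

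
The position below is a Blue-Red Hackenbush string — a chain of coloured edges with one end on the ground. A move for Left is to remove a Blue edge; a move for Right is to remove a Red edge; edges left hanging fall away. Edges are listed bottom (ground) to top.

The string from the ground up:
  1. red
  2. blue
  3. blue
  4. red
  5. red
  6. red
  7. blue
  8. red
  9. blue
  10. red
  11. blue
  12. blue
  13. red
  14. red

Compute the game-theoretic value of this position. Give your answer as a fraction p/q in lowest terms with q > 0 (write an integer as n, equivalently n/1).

-3751/8192

Prefix values for red blue blue red red red blue red blue red blue blue red red via {L|R} + simplicity:
edge 1 of 14 (red): { — | 0 } gives -1
edge 2 of 14 (blue): { -1 | 0 } gives -1/2
edge 3 of 14 (blue): { -1 -1/2 | 0 } gives -1/4
edge 4 of 14 (red): { -1 -1/2 | -1/4 0 } gives -3/8
edge 5 of 14 (red): { -1 -1/2 | -3/8 -1/4 0 } gives -7/16
edge 6 of 14 (red): { -1 -1/2 | -7/16 -3/8 -1/4 0 } gives -15/32
edge 7 of 14 (blue): { -1 -1/2 -15/32 | -7/16 -3/8 -1/4 0 } gives -29/64
edge 8 of 14 (red): { -1 -1/2 -15/32 | -29/64 -7/16 -3/8 -1/4 0 } gives -59/128
edge 9 of 14 (blue): { -1 -1/2 -15/32 -59/128 | -29/64 -7/16 -3/8 -1/4 0 } gives -117/256
edge 10 of 14 (red): { -1 -1/2 -15/32 -59/128 | -117/256 -29/64 -7/16 -3/8 -1/4 0 } gives -235/512
edge 11 of 14 (blue): { -1 -1/2 -15/32 -59/128 -235/512 | -117/256 -29/64 -7/16 -3/8 -1/4 0 } gives -469/1024
edge 12 of 14 (blue): { -1 -1/2 -15/32 -59/128 -235/512 -469/1024 | -117/256 -29/64 -7/16 -3/8 -1/4 0 } gives -937/2048
edge 13 of 14 (red): { -1 -1/2 -15/32 -59/128 -235/512 -469/1024 | -937/2048 -117/256 -29/64 -7/16 -3/8 -1/4 0 } gives -1875/4096
edge 14 of 14 (red): { -1 -1/2 -15/32 -59/128 -235/512 -469/1024 | -1875/4096 -937/2048 -117/256 -29/64 -7/16 -3/8 -1/4 0 } gives -3751/8192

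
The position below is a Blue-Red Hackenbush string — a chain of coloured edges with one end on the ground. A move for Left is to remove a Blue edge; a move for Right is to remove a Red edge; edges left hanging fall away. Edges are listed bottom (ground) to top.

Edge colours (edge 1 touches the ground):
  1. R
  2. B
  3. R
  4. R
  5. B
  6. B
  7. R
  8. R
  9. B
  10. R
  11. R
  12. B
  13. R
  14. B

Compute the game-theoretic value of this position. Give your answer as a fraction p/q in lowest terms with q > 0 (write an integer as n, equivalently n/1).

edge 1 of 14 (R): { — | 0 } ⇒ -1
edge 2 of 14 (B): { -1 | 0 } ⇒ -1/2
edge 3 of 14 (R): { -1 | -1/2; 0 } ⇒ -3/4
edge 4 of 14 (R): { -1 | -3/4; -1/2; 0 } ⇒ -7/8
edge 5 of 14 (B): { -1; -7/8 | -3/4; -1/2; 0 } ⇒ -13/16
edge 6 of 14 (B): { -1; -7/8; -13/16 | -3/4; -1/2; 0 } ⇒ -25/32
edge 7 of 14 (R): { -1; -7/8; -13/16 | -25/32; -3/4; -1/2; 0 } ⇒ -51/64
edge 8 of 14 (R): { -1; -7/8; -13/16 | -51/64; -25/32; -3/4; -1/2; 0 } ⇒ -103/128
edge 9 of 14 (B): { -1; -7/8; -13/16; -103/128 | -51/64; -25/32; -3/4; -1/2; 0 } ⇒ -205/256
edge 10 of 14 (R): { -1; -7/8; -13/16; -103/128 | -205/256; -51/64; -25/32; -3/4; -1/2; 0 } ⇒ -411/512
edge 11 of 14 (R): { -1; -7/8; -13/16; -103/128 | -411/512; -205/256; -51/64; -25/32; -3/4; -1/2; 0 } ⇒ -823/1024
edge 12 of 14 (B): { -1; -7/8; -13/16; -103/128; -823/1024 | -411/512; -205/256; -51/64; -25/32; -3/4; -1/2; 0 } ⇒ -1645/2048
edge 13 of 14 (R): { -1; -7/8; -13/16; -103/128; -823/1024 | -1645/2048; -411/512; -205/256; -51/64; -25/32; -3/4; -1/2; 0 } ⇒ -3291/4096
edge 14 of 14 (B): { -1; -7/8; -13/16; -103/128; -823/1024; -3291/4096 | -1645/2048; -411/512; -205/256; -51/64; -25/32; -3/4; -1/2; 0 } ⇒ -6581/8192

-6581/8192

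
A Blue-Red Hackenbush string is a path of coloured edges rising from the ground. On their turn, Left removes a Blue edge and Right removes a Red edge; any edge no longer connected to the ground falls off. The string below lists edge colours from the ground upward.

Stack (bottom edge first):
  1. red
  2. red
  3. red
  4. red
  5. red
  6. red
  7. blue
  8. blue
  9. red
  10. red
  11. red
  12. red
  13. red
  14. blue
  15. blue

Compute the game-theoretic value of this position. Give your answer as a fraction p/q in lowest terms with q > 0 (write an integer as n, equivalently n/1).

edge 1 of 15 (red): {  | 0 } ⇒ -1
edge 2 of 15 (red): {  | -1,0 } ⇒ -2
edge 3 of 15 (red): {  | -2,-1,0 } ⇒ -3
edge 4 of 15 (red): {  | -3,-2,-1,0 } ⇒ -4
edge 5 of 15 (red): {  | -4,-3,-2,-1,0 } ⇒ -5
edge 6 of 15 (red): {  | -5,-4,-3,-2,-1,0 } ⇒ -6
edge 7 of 15 (blue): { -6 | -5,-4,-3,-2,-1,0 } ⇒ -11/2
edge 8 of 15 (blue): { -6,-11/2 | -5,-4,-3,-2,-1,0 } ⇒ -21/4
edge 9 of 15 (red): { -6,-11/2 | -21/4,-5,-4,-3,-2,-1,0 } ⇒ -43/8
edge 10 of 15 (red): { -6,-11/2 | -43/8,-21/4,-5,-4,-3,-2,-1,0 } ⇒ -87/16
edge 11 of 15 (red): { -6,-11/2 | -87/16,-43/8,-21/4,-5,-4,-3,-2,-1,0 } ⇒ -175/32
edge 12 of 15 (red): { -6,-11/2 | -175/32,-87/16,-43/8,-21/4,-5,-4,-3,-2,-1,0 } ⇒ -351/64
edge 13 of 15 (red): { -6,-11/2 | -351/64,-175/32,-87/16,-43/8,-21/4,-5,-4,-3,-2,-1,0 } ⇒ -703/128
edge 14 of 15 (blue): { -6,-11/2,-703/128 | -351/64,-175/32,-87/16,-43/8,-21/4,-5,-4,-3,-2,-1,0 } ⇒ -1405/256
edge 15 of 15 (blue): { -6,-11/2,-703/128,-1405/256 | -351/64,-175/32,-87/16,-43/8,-21/4,-5,-4,-3,-2,-1,0 } ⇒ -2809/512

-2809/512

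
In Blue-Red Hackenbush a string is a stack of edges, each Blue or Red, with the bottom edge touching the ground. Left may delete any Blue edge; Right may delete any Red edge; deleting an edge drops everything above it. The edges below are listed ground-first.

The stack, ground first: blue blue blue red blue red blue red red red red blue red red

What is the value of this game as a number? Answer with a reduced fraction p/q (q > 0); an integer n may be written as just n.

5385/2048

Recurse on prefixes of the 14-edge string blue blue blue red blue red blue red red red red blue red red:
1 of 14 · b · max L 0 · min R +∞ = 1
2 of 14 · bb · max L 1 · min R +∞ = 2
3 of 14 · bbb · max L 2 · min R +∞ = 3
4 of 14 · bbbr · max L 2 · min R 3 = 5/2
5 of 14 · bbbrb · max L 5/2 · min R 3 = 11/4
6 of 14 · bbbrbr · max L 5/2 · min R 11/4 = 21/8
7 of 14 · bbbrbrb · max L 21/8 · min R 11/4 = 43/16
8 of 14 · bbbrbrbr · max L 21/8 · min R 43/16 = 85/32
9 of 14 · bbbrbrbrr · max L 21/8 · min R 85/32 = 169/64
10 of 14 · bbbrbrbrrr · max L 21/8 · min R 169/64 = 337/128
11 of 14 · bbbrbrbrrrr · max L 21/8 · min R 337/128 = 673/256
12 of 14 · bbbrbrbrrrrb · max L 673/256 · min R 337/128 = 1347/512
13 of 14 · bbbrbrbrrrrbr · max L 673/256 · min R 1347/512 = 2693/1024
14 of 14 · bbbrbrbrrrrbrr · max L 673/256 · min R 2693/1024 = 5385/2048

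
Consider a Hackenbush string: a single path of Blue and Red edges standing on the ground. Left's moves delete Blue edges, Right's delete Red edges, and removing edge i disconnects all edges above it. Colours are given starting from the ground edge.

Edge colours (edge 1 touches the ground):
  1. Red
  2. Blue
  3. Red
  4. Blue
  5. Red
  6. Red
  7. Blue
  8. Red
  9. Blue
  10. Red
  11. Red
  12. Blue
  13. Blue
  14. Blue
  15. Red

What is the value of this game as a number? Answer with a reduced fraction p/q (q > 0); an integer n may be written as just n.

Prefix values for Red Blue Red Blue Red Red Blue Red Blue Red Red Blue Blue Blue Red via {L|R} + simplicity:
R: Left { (no moves) }, Right { 0 } -> simplest -1
RB: Left { -1 }, Right { 0 } -> simplest -1/2
RBR: Left { -1 }, Right { -1/2, 0 } -> simplest -3/4
RBRB: Left { -1, -3/4 }, Right { -1/2, 0 } -> simplest -5/8
RBRBR: Left { -1, -3/4 }, Right { -5/8, -1/2, 0 } -> simplest -11/16
RBRBRR: Left { -1, -3/4 }, Right { -11/16, -5/8, -1/2, 0 } -> simplest -23/32
RBRBRRB: Left { -1, -3/4, -23/32 }, Right { -11/16, -5/8, -1/2, 0 } -> simplest -45/64
RBRBRRBR: Left { -1, -3/4, -23/32 }, Right { -45/64, -11/16, -5/8, -1/2, 0 } -> simplest -91/128
RBRBRRBRB: Left { -1, -3/4, -23/32, -91/128 }, Right { -45/64, -11/16, -5/8, -1/2, 0 } -> simplest -181/256
RBRBRRBRBR: Left { -1, -3/4, -23/32, -91/128 }, Right { -181/256, -45/64, -11/16, -5/8, -1/2, 0 } -> simplest -363/512
RBRBRRBRBRR: Left { -1, -3/4, -23/32, -91/128 }, Right { -363/512, -181/256, -45/64, -11/16, -5/8, -1/2, 0 } -> simplest -727/1024
RBRBRRBRBRRB: Left { -1, -3/4, -23/32, -91/128, -727/1024 }, Right { -363/512, -181/256, -45/64, -11/16, -5/8, -1/2, 0 } -> simplest -1453/2048
RBRBRRBRBRRBB: Left { -1, -3/4, -23/32, -91/128, -727/1024, -1453/2048 }, Right { -363/512, -181/256, -45/64, -11/16, -5/8, -1/2, 0 } -> simplest -2905/4096
RBRBRRBRBRRBBB: Left { -1, -3/4, -23/32, -91/128, -727/1024, -1453/2048, -2905/4096 }, Right { -363/512, -181/256, -45/64, -11/16, -5/8, -1/2, 0 } -> simplest -5809/8192
RBRBRRBRBRRBBBR: Left { -1, -3/4, -23/32, -91/128, -727/1024, -1453/2048, -2905/4096 }, Right { -5809/8192, -363/512, -181/256, -45/64, -11/16, -5/8, -1/2, 0 } -> simplest -11619/16384

-11619/16384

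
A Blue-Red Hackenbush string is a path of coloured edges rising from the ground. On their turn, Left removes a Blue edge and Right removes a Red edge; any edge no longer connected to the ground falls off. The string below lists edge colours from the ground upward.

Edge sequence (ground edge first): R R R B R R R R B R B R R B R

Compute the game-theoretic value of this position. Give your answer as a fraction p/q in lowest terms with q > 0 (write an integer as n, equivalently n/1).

edge 1 of 15 (R): { (no moves) | 0 } -> -1
edge 2 of 15 (R): { (no moves) | -1,0 } -> -2
edge 3 of 15 (R): { (no moves) | -2,-1,0 } -> -3
edge 4 of 15 (B): { -3 | -2,-1,0 } -> -5/2
edge 5 of 15 (R): { -3 | -5/2,-2,-1,0 } -> -11/4
edge 6 of 15 (R): { -3 | -11/4,-5/2,-2,-1,0 } -> -23/8
edge 7 of 15 (R): { -3 | -23/8,-11/4,-5/2,-2,-1,0 } -> -47/16
edge 8 of 15 (R): { -3 | -47/16,-23/8,-11/4,-5/2,-2,-1,0 } -> -95/32
edge 9 of 15 (B): { -3,-95/32 | -47/16,-23/8,-11/4,-5/2,-2,-1,0 } -> -189/64
edge 10 of 15 (R): { -3,-95/32 | -189/64,-47/16,-23/8,-11/4,-5/2,-2,-1,0 } -> -379/128
edge 11 of 15 (B): { -3,-95/32,-379/128 | -189/64,-47/16,-23/8,-11/4,-5/2,-2,-1,0 } -> -757/256
edge 12 of 15 (R): { -3,-95/32,-379/128 | -757/256,-189/64,-47/16,-23/8,-11/4,-5/2,-2,-1,0 } -> -1515/512
edge 13 of 15 (R): { -3,-95/32,-379/128 | -1515/512,-757/256,-189/64,-47/16,-23/8,-11/4,-5/2,-2,-1,0 } -> -3031/1024
edge 14 of 15 (B): { -3,-95/32,-379/128,-3031/1024 | -1515/512,-757/256,-189/64,-47/16,-23/8,-11/4,-5/2,-2,-1,0 } -> -6061/2048
edge 15 of 15 (R): { -3,-95/32,-379/128,-3031/1024 | -6061/2048,-1515/512,-757/256,-189/64,-47/16,-23/8,-11/4,-5/2,-2,-1,0 } -> -12123/4096

-12123/4096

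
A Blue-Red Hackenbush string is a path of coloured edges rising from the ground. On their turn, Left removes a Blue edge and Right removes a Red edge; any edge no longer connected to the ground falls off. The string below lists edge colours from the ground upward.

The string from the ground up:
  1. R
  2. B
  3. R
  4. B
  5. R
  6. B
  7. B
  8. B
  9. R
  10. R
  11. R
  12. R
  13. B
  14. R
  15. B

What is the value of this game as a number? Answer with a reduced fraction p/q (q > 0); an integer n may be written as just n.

Prefix values for R B R B R B B B R R R R B R B via {L|R} + simplicity:
edge 1 of 15 (R): {  | 0 } = -1
edge 2 of 15 (B): { -1 | 0 } = -1/2
edge 3 of 15 (R): { -1 | -1/2,0 } = -3/4
edge 4 of 15 (B): { -1,-3/4 | -1/2,0 } = -5/8
edge 5 of 15 (R): { -1,-3/4 | -5/8,-1/2,0 } = -11/16
edge 6 of 15 (B): { -1,-3/4,-11/16 | -5/8,-1/2,0 } = -21/32
edge 7 of 15 (B): { -1,-3/4,-11/16,-21/32 | -5/8,-1/2,0 } = -41/64
edge 8 of 15 (B): { -1,-3/4,-11/16,-21/32,-41/64 | -5/8,-1/2,0 } = -81/128
edge 9 of 15 (R): { -1,-3/4,-11/16,-21/32,-41/64 | -81/128,-5/8,-1/2,0 } = -163/256
edge 10 of 15 (R): { -1,-3/4,-11/16,-21/32,-41/64 | -163/256,-81/128,-5/8,-1/2,0 } = -327/512
edge 11 of 15 (R): { -1,-3/4,-11/16,-21/32,-41/64 | -327/512,-163/256,-81/128,-5/8,-1/2,0 } = -655/1024
edge 12 of 15 (R): { -1,-3/4,-11/16,-21/32,-41/64 | -655/1024,-327/512,-163/256,-81/128,-5/8,-1/2,0 } = -1311/2048
edge 13 of 15 (B): { -1,-3/4,-11/16,-21/32,-41/64,-1311/2048 | -655/1024,-327/512,-163/256,-81/128,-5/8,-1/2,0 } = -2621/4096
edge 14 of 15 (R): { -1,-3/4,-11/16,-21/32,-41/64,-1311/2048 | -2621/4096,-655/1024,-327/512,-163/256,-81/128,-5/8,-1/2,0 } = -5243/8192
edge 15 of 15 (B): { -1,-3/4,-11/16,-21/32,-41/64,-1311/2048,-5243/8192 | -2621/4096,-655/1024,-327/512,-163/256,-81/128,-5/8,-1/2,0 } = -10485/16384

-10485/16384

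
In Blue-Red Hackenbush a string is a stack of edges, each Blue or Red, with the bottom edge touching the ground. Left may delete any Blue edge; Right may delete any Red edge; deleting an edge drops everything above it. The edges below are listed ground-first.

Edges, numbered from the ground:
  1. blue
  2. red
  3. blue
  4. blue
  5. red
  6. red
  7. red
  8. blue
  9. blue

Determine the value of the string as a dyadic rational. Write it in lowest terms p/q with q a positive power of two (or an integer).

199/256

G_1 [b]  L=[0]  R=[none]  = 1
G_2 [br]  L=[0]  R=[1]  = 1/2
G_3 [brb]  L=[0; 1/2]  R=[1]  = 3/4
G_4 [brbb]  L=[0; 1/2; 3/4]  R=[1]  = 7/8
G_5 [brbbr]  L=[0; 1/2; 3/4]  R=[7/8; 1]  = 13/16
G_6 [brbbrr]  L=[0; 1/2; 3/4]  R=[13/16; 7/8; 1]  = 25/32
G_7 [brbbrrr]  L=[0; 1/2; 3/4]  R=[25/32; 13/16; 7/8; 1]  = 49/64
G_8 [brbbrrrb]  L=[0; 1/2; 3/4; 49/64]  R=[25/32; 13/16; 7/8; 1]  = 99/128
G_9 [brbbrrrbb]  L=[0; 1/2; 3/4; 49/64; 99/128]  R=[25/32; 13/16; 7/8; 1]  = 199/256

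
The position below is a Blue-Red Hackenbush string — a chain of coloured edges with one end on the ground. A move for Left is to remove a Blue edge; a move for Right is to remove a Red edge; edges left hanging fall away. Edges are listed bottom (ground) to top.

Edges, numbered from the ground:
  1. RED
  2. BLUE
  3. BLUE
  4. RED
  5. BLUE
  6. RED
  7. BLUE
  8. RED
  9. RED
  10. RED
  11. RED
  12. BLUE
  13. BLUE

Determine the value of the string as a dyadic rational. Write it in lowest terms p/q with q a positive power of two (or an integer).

-1401/4096

R: Left { (no moves) }, Right { 0 } = simplest -1
RB: Left { -1 }, Right { 0 } = simplest -1/2
RBB: Left { -1 -1/2 }, Right { 0 } = simplest -1/4
RBBR: Left { -1 -1/2 }, Right { -1/4 0 } = simplest -3/8
RBBRB: Left { -1 -1/2 -3/8 }, Right { -1/4 0 } = simplest -5/16
RBBRBR: Left { -1 -1/2 -3/8 }, Right { -5/16 -1/4 0 } = simplest -11/32
RBBRBRB: Left { -1 -1/2 -3/8 -11/32 }, Right { -5/16 -1/4 0 } = simplest -21/64
RBBRBRBR: Left { -1 -1/2 -3/8 -11/32 }, Right { -21/64 -5/16 -1/4 0 } = simplest -43/128
RBBRBRBRR: Left { -1 -1/2 -3/8 -11/32 }, Right { -43/128 -21/64 -5/16 -1/4 0 } = simplest -87/256
RBBRBRBRRR: Left { -1 -1/2 -3/8 -11/32 }, Right { -87/256 -43/128 -21/64 -5/16 -1/4 0 } = simplest -175/512
RBBRBRBRRRR: Left { -1 -1/2 -3/8 -11/32 }, Right { -175/512 -87/256 -43/128 -21/64 -5/16 -1/4 0 } = simplest -351/1024
RBBRBRBRRRRB: Left { -1 -1/2 -3/8 -11/32 -351/1024 }, Right { -175/512 -87/256 -43/128 -21/64 -5/16 -1/4 0 } = simplest -701/2048
RBBRBRBRRRRBB: Left { -1 -1/2 -3/8 -11/32 -351/1024 -701/2048 }, Right { -175/512 -87/256 -43/128 -21/64 -5/16 -1/4 0 } = simplest -1401/4096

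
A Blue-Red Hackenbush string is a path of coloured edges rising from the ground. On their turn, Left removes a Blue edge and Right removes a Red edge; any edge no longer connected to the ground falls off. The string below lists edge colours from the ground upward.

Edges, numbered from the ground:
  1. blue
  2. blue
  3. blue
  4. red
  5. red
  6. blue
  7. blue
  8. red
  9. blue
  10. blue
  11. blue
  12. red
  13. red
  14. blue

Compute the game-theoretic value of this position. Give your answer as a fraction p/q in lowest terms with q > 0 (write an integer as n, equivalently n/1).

4979/2048

Build G(s[:k]) for k = 1..14, string s = blue blue blue red red blue blue red blue blue blue red red blue.
b: Left { 0 }, Right { none } gives simplest 1
bb: Left { 0, 1 }, Right { none } gives simplest 2
bbb: Left { 0, 1, 2 }, Right { none } gives simplest 3
bbbr: Left { 0, 1, 2 }, Right { 3 } gives simplest 5/2
bbbrr: Left { 0, 1, 2 }, Right { 5/2, 3 } gives simplest 9/4
bbbrrb: Left { 0, 1, 2, 9/4 }, Right { 5/2, 3 } gives simplest 19/8
bbbrrbb: Left { 0, 1, 2, 9/4, 19/8 }, Right { 5/2, 3 } gives simplest 39/16
bbbrrbbr: Left { 0, 1, 2, 9/4, 19/8 }, Right { 39/16, 5/2, 3 } gives simplest 77/32
bbbrrbbrb: Left { 0, 1, 2, 9/4, 19/8, 77/32 }, Right { 39/16, 5/2, 3 } gives simplest 155/64
bbbrrbbrbb: Left { 0, 1, 2, 9/4, 19/8, 77/32, 155/64 }, Right { 39/16, 5/2, 3 } gives simplest 311/128
bbbrrbbrbbb: Left { 0, 1, 2, 9/4, 19/8, 77/32, 155/64, 311/128 }, Right { 39/16, 5/2, 3 } gives simplest 623/256
bbbrrbbrbbbr: Left { 0, 1, 2, 9/4, 19/8, 77/32, 155/64, 311/128 }, Right { 623/256, 39/16, 5/2, 3 } gives simplest 1245/512
bbbrrbbrbbbrr: Left { 0, 1, 2, 9/4, 19/8, 77/32, 155/64, 311/128 }, Right { 1245/512, 623/256, 39/16, 5/2, 3 } gives simplest 2489/1024
bbbrrbbrbbbrrb: Left { 0, 1, 2, 9/4, 19/8, 77/32, 155/64, 311/128, 2489/1024 }, Right { 1245/512, 623/256, 39/16, 5/2, 3 } gives simplest 4979/2048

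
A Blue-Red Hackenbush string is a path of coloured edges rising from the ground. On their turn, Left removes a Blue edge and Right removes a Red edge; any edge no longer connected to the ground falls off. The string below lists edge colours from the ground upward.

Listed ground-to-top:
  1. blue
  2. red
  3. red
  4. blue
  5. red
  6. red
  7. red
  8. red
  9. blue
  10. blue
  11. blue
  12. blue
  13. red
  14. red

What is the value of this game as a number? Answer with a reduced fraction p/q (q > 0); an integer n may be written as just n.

2169/8192

G(b) = { 0 | ∅ } — 1
G(br) = { 0 | 1 } — 1/2
G(brr) = { 0 | 1/2; 1 } — 1/4
G(brrb) = { 0; 1/4 | 1/2; 1 } — 3/8
G(brrbr) = { 0; 1/4 | 3/8; 1/2; 1 } — 5/16
G(brrbrr) = { 0; 1/4 | 5/16; 3/8; 1/2; 1 } — 9/32
G(brrbrrr) = { 0; 1/4 | 9/32; 5/16; 3/8; 1/2; 1 } — 17/64
G(brrbrrrr) = { 0; 1/4 | 17/64; 9/32; 5/16; 3/8; 1/2; 1 } — 33/128
G(brrbrrrrb) = { 0; 1/4; 33/128 | 17/64; 9/32; 5/16; 3/8; 1/2; 1 } — 67/256
G(brrbrrrrbb) = { 0; 1/4; 33/128; 67/256 | 17/64; 9/32; 5/16; 3/8; 1/2; 1 } — 135/512
G(brrbrrrrbbb) = { 0; 1/4; 33/128; 67/256; 135/512 | 17/64; 9/32; 5/16; 3/8; 1/2; 1 } — 271/1024
G(brrbrrrrbbbb) = { 0; 1/4; 33/128; 67/256; 135/512; 271/1024 | 17/64; 9/32; 5/16; 3/8; 1/2; 1 } — 543/2048
G(brrbrrrrbbbbr) = { 0; 1/4; 33/128; 67/256; 135/512; 271/1024 | 543/2048; 17/64; 9/32; 5/16; 3/8; 1/2; 1 } — 1085/4096
G(brrbrrrrbbbbrr) = { 0; 1/4; 33/128; 67/256; 135/512; 271/1024 | 1085/4096; 543/2048; 17/64; 9/32; 5/16; 3/8; 1/2; 1 } — 2169/8192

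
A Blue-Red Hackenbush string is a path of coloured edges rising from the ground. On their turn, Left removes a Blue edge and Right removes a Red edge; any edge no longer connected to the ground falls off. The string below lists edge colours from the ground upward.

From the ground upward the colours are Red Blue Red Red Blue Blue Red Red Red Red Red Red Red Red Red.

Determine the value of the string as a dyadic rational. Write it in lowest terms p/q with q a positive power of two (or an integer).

-13311/16384

edge 1 of 15 (Red): { · | 0 } → -1
edge 2 of 15 (Blue): { -1 | 0 } → -1/2
edge 3 of 15 (Red): { -1 | -1/2,0 } → -3/4
edge 4 of 15 (Red): { -1 | -3/4,-1/2,0 } → -7/8
edge 5 of 15 (Blue): { -1,-7/8 | -3/4,-1/2,0 } → -13/16
edge 6 of 15 (Blue): { -1,-7/8,-13/16 | -3/4,-1/2,0 } → -25/32
edge 7 of 15 (Red): { -1,-7/8,-13/16 | -25/32,-3/4,-1/2,0 } → -51/64
edge 8 of 15 (Red): { -1,-7/8,-13/16 | -51/64,-25/32,-3/4,-1/2,0 } → -103/128
edge 9 of 15 (Red): { -1,-7/8,-13/16 | -103/128,-51/64,-25/32,-3/4,-1/2,0 } → -207/256
edge 10 of 15 (Red): { -1,-7/8,-13/16 | -207/256,-103/128,-51/64,-25/32,-3/4,-1/2,0 } → -415/512
edge 11 of 15 (Red): { -1,-7/8,-13/16 | -415/512,-207/256,-103/128,-51/64,-25/32,-3/4,-1/2,0 } → -831/1024
edge 12 of 15 (Red): { -1,-7/8,-13/16 | -831/1024,-415/512,-207/256,-103/128,-51/64,-25/32,-3/4,-1/2,0 } → -1663/2048
edge 13 of 15 (Red): { -1,-7/8,-13/16 | -1663/2048,-831/1024,-415/512,-207/256,-103/128,-51/64,-25/32,-3/4,-1/2,0 } → -3327/4096
edge 14 of 15 (Red): { -1,-7/8,-13/16 | -3327/4096,-1663/2048,-831/1024,-415/512,-207/256,-103/128,-51/64,-25/32,-3/4,-1/2,0 } → -6655/8192
edge 15 of 15 (Red): { -1,-7/8,-13/16 | -6655/8192,-3327/4096,-1663/2048,-831/1024,-415/512,-207/256,-103/128,-51/64,-25/32,-3/4,-1/2,0 } → -13311/16384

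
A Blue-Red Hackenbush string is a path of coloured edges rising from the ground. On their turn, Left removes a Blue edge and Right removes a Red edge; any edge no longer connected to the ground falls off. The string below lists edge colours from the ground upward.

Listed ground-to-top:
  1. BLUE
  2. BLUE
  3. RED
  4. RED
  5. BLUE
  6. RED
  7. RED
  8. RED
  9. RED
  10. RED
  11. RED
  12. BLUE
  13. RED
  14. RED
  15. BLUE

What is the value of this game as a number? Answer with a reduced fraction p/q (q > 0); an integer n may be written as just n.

edge 1 of 15 (BLUE): { 0 |  } → 1
edge 2 of 15 (BLUE): { 0 1 |  } → 2
edge 3 of 15 (RED): { 0 1 | 2 } → 3/2
edge 4 of 15 (RED): { 0 1 | 3/2 2 } → 5/4
edge 5 of 15 (BLUE): { 0 1 5/4 | 3/2 2 } → 11/8
edge 6 of 15 (RED): { 0 1 5/4 | 11/8 3/2 2 } → 21/16
edge 7 of 15 (RED): { 0 1 5/4 | 21/16 11/8 3/2 2 } → 41/32
edge 8 of 15 (RED): { 0 1 5/4 | 41/32 21/16 11/8 3/2 2 } → 81/64
edge 9 of 15 (RED): { 0 1 5/4 | 81/64 41/32 21/16 11/8 3/2 2 } → 161/128
edge 10 of 15 (RED): { 0 1 5/4 | 161/128 81/64 41/32 21/16 11/8 3/2 2 } → 321/256
edge 11 of 15 (RED): { 0 1 5/4 | 321/256 161/128 81/64 41/32 21/16 11/8 3/2 2 } → 641/512
edge 12 of 15 (BLUE): { 0 1 5/4 641/512 | 321/256 161/128 81/64 41/32 21/16 11/8 3/2 2 } → 1283/1024
edge 13 of 15 (RED): { 0 1 5/4 641/512 | 1283/1024 321/256 161/128 81/64 41/32 21/16 11/8 3/2 2 } → 2565/2048
edge 14 of 15 (RED): { 0 1 5/4 641/512 | 2565/2048 1283/1024 321/256 161/128 81/64 41/32 21/16 11/8 3/2 2 } → 5129/4096
edge 15 of 15 (BLUE): { 0 1 5/4 641/512 5129/4096 | 2565/2048 1283/1024 321/256 161/128 81/64 41/32 21/16 11/8 3/2 2 } → 10259/8192

10259/8192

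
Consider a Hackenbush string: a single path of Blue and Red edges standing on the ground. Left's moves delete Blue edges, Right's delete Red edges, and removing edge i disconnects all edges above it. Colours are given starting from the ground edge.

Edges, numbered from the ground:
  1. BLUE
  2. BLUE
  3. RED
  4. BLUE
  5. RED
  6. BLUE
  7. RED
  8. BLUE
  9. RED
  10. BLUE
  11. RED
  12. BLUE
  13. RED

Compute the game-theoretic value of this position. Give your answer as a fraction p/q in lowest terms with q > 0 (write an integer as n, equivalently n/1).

step 1: add BLUE to get B; options L={ 0 } R={ — } so 1
step 2: add BLUE to get BB; options L={ 0,1 } R={ — } so 2
step 3: add RED to get BBR; options L={ 0,1 } R={ 2 } so 3/2
step 4: add BLUE to get BBRB; options L={ 0,1,3/2 } R={ 2 } so 7/4
step 5: add RED to get BBRBR; options L={ 0,1,3/2 } R={ 7/4,2 } so 13/8
step 6: add BLUE to get BBRBRB; options L={ 0,1,3/2,13/8 } R={ 7/4,2 } so 27/16
step 7: add RED to get BBRBRBR; options L={ 0,1,3/2,13/8 } R={ 27/16,7/4,2 } so 53/32
step 8: add BLUE to get BBRBRBRB; options L={ 0,1,3/2,13/8,53/32 } R={ 27/16,7/4,2 } so 107/64
step 9: add RED to get BBRBRBRBR; options L={ 0,1,3/2,13/8,53/32 } R={ 107/64,27/16,7/4,2 } so 213/128
step 10: add BLUE to get BBRBRBRBRB; options L={ 0,1,3/2,13/8,53/32,213/128 } R={ 107/64,27/16,7/4,2 } so 427/256
step 11: add RED to get BBRBRBRBRBR; options L={ 0,1,3/2,13/8,53/32,213/128 } R={ 427/256,107/64,27/16,7/4,2 } so 853/512
step 12: add BLUE to get BBRBRBRBRBRB; options L={ 0,1,3/2,13/8,53/32,213/128,853/512 } R={ 427/256,107/64,27/16,7/4,2 } so 1707/1024
step 13: add RED to get BBRBRBRBRBRBR; options L={ 0,1,3/2,13/8,53/32,213/128,853/512 } R={ 1707/1024,427/256,107/64,27/16,7/4,2 } so 3413/2048

3413/2048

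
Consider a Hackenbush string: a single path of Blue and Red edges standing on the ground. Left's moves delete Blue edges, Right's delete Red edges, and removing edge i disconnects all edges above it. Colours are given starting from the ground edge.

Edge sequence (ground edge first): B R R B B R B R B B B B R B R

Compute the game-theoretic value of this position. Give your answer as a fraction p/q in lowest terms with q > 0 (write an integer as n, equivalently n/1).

6901/16384

B: Left { 0 }, Right { ∅ } gives simplest 1
BR: Left { 0 }, Right { 1 } gives simplest 1/2
BRR: Left { 0 }, Right { 1/2 1 } gives simplest 1/4
BRRB: Left { 0 1/4 }, Right { 1/2 1 } gives simplest 3/8
BRRBB: Left { 0 1/4 3/8 }, Right { 1/2 1 } gives simplest 7/16
BRRBBR: Left { 0 1/4 3/8 }, Right { 7/16 1/2 1 } gives simplest 13/32
BRRBBRB: Left { 0 1/4 3/8 13/32 }, Right { 7/16 1/2 1 } gives simplest 27/64
BRRBBRBR: Left { 0 1/4 3/8 13/32 }, Right { 27/64 7/16 1/2 1 } gives simplest 53/128
BRRBBRBRB: Left { 0 1/4 3/8 13/32 53/128 }, Right { 27/64 7/16 1/2 1 } gives simplest 107/256
BRRBBRBRBB: Left { 0 1/4 3/8 13/32 53/128 107/256 }, Right { 27/64 7/16 1/2 1 } gives simplest 215/512
BRRBBRBRBBB: Left { 0 1/4 3/8 13/32 53/128 107/256 215/512 }, Right { 27/64 7/16 1/2 1 } gives simplest 431/1024
BRRBBRBRBBBB: Left { 0 1/4 3/8 13/32 53/128 107/256 215/512 431/1024 }, Right { 27/64 7/16 1/2 1 } gives simplest 863/2048
BRRBBRBRBBBBR: Left { 0 1/4 3/8 13/32 53/128 107/256 215/512 431/1024 }, Right { 863/2048 27/64 7/16 1/2 1 } gives simplest 1725/4096
BRRBBRBRBBBBRB: Left { 0 1/4 3/8 13/32 53/128 107/256 215/512 431/1024 1725/4096 }, Right { 863/2048 27/64 7/16 1/2 1 } gives simplest 3451/8192
BRRBBRBRBBBBRBR: Left { 0 1/4 3/8 13/32 53/128 107/256 215/512 431/1024 1725/4096 }, Right { 3451/8192 863/2048 27/64 7/16 1/2 1 } gives simplest 6901/16384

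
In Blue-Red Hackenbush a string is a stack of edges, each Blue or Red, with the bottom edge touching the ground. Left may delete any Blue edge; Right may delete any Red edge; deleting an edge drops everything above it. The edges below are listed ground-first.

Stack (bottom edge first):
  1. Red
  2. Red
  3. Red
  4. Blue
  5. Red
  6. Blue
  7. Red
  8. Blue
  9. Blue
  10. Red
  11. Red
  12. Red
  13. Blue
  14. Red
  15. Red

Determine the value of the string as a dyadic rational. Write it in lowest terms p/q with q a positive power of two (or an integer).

-10871/4096

Build v(s[:k]) for k = 1..15, string s = Red Red Red Blue Red Blue Red Blue Blue Red Red Red Blue Red Red.
edge 1 of 15 (Red): { none | 0 } so -1
edge 2 of 15 (Red): { none | -1; 0 } so -2
edge 3 of 15 (Red): { none | -2; -1; 0 } so -3
edge 4 of 15 (Blue): { -3 | -2; -1; 0 } so -5/2
edge 5 of 15 (Red): { -3 | -5/2; -2; -1; 0 } so -11/4
edge 6 of 15 (Blue): { -3; -11/4 | -5/2; -2; -1; 0 } so -21/8
edge 7 of 15 (Red): { -3; -11/4 | -21/8; -5/2; -2; -1; 0 } so -43/16
edge 8 of 15 (Blue): { -3; -11/4; -43/16 | -21/8; -5/2; -2; -1; 0 } so -85/32
edge 9 of 15 (Blue): { -3; -11/4; -43/16; -85/32 | -21/8; -5/2; -2; -1; 0 } so -169/64
edge 10 of 15 (Red): { -3; -11/4; -43/16; -85/32 | -169/64; -21/8; -5/2; -2; -1; 0 } so -339/128
edge 11 of 15 (Red): { -3; -11/4; -43/16; -85/32 | -339/128; -169/64; -21/8; -5/2; -2; -1; 0 } so -679/256
edge 12 of 15 (Red): { -3; -11/4; -43/16; -85/32 | -679/256; -339/128; -169/64; -21/8; -5/2; -2; -1; 0 } so -1359/512
edge 13 of 15 (Blue): { -3; -11/4; -43/16; -85/32; -1359/512 | -679/256; -339/128; -169/64; -21/8; -5/2; -2; -1; 0 } so -2717/1024
edge 14 of 15 (Red): { -3; -11/4; -43/16; -85/32; -1359/512 | -2717/1024; -679/256; -339/128; -169/64; -21/8; -5/2; -2; -1; 0 } so -5435/2048
edge 15 of 15 (Red): { -3; -11/4; -43/16; -85/32; -1359/512 | -5435/2048; -2717/1024; -679/256; -339/128; -169/64; -21/8; -5/2; -2; -1; 0 } so -10871/4096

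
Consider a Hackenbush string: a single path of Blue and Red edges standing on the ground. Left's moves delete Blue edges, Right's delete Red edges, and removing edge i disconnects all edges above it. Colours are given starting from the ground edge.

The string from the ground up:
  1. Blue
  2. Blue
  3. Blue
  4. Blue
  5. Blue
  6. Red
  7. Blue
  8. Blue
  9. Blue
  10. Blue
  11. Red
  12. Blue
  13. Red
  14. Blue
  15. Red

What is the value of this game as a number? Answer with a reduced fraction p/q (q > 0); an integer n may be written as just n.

Recurse on prefixes of the 15-edge string Blue Blue Blue Blue Blue Red Blue Blue Blue Blue Red Blue Red Blue Red:
step 1: add Blue to get B; options L={ 0 } R={  } ⇒ 1
step 2: add Blue to get BB; options L={ 0, 1 } R={  } ⇒ 2
step 3: add Blue to get BBB; options L={ 0, 1, 2 } R={  } ⇒ 3
step 4: add Blue to get BBBB; options L={ 0, 1, 2, 3 } R={  } ⇒ 4
step 5: add Blue to get BBBBB; options L={ 0, 1, 2, 3, 4 } R={  } ⇒ 5
step 6: add Red to get BBBBBR; options L={ 0, 1, 2, 3, 4 } R={ 5 } ⇒ 9/2
step 7: add Blue to get BBBBBRB; options L={ 0, 1, 2, 3, 4, 9/2 } R={ 5 } ⇒ 19/4
step 8: add Blue to get BBBBBRBB; options L={ 0, 1, 2, 3, 4, 9/2, 19/4 } R={ 5 } ⇒ 39/8
step 9: add Blue to get BBBBBRBBB; options L={ 0, 1, 2, 3, 4, 9/2, 19/4, 39/8 } R={ 5 } ⇒ 79/16
step 10: add Blue to get BBBBBRBBBB; options L={ 0, 1, 2, 3, 4, 9/2, 19/4, 39/8, 79/16 } R={ 5 } ⇒ 159/32
step 11: add Red to get BBBBBRBBBBR; options L={ 0, 1, 2, 3, 4, 9/2, 19/4, 39/8, 79/16 } R={ 159/32, 5 } ⇒ 317/64
step 12: add Blue to get BBBBBRBBBBRB; options L={ 0, 1, 2, 3, 4, 9/2, 19/4, 39/8, 79/16, 317/64 } R={ 159/32, 5 } ⇒ 635/128
step 13: add Red to get BBBBBRBBBBRBR; options L={ 0, 1, 2, 3, 4, 9/2, 19/4, 39/8, 79/16, 317/64 } R={ 635/128, 159/32, 5 } ⇒ 1269/256
step 14: add Blue to get BBBBBRBBBBRBRB; options L={ 0, 1, 2, 3, 4, 9/2, 19/4, 39/8, 79/16, 317/64, 1269/256 } R={ 635/128, 159/32, 5 } ⇒ 2539/512
step 15: add Red to get BBBBBRBBBBRBRBR; options L={ 0, 1, 2, 3, 4, 9/2, 19/4, 39/8, 79/16, 317/64, 1269/256 } R={ 2539/512, 635/128, 159/32, 5 } ⇒ 5077/1024

5077/1024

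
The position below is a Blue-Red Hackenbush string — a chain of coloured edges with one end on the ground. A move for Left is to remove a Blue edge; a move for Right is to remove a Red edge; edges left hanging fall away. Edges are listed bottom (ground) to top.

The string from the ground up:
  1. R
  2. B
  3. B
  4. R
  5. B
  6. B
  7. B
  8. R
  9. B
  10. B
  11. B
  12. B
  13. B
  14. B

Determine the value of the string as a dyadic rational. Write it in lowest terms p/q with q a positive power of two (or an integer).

R: Left { none }, Right { 0 } so simplest -1
RB: Left { -1 }, Right { 0 } so simplest -1/2
RBB: Left { -1, -1/2 }, Right { 0 } so simplest -1/4
RBBR: Left { -1, -1/2 }, Right { -1/4, 0 } so simplest -3/8
RBBRB: Left { -1, -1/2, -3/8 }, Right { -1/4, 0 } so simplest -5/16
RBBRBB: Left { -1, -1/2, -3/8, -5/16 }, Right { -1/4, 0 } so simplest -9/32
RBBRBBB: Left { -1, -1/2, -3/8, -5/16, -9/32 }, Right { -1/4, 0 } so simplest -17/64
RBBRBBBR: Left { -1, -1/2, -3/8, -5/16, -9/32 }, Right { -17/64, -1/4, 0 } so simplest -35/128
RBBRBBBRB: Left { -1, -1/2, -3/8, -5/16, -9/32, -35/128 }, Right { -17/64, -1/4, 0 } so simplest -69/256
RBBRBBBRBB: Left { -1, -1/2, -3/8, -5/16, -9/32, -35/128, -69/256 }, Right { -17/64, -1/4, 0 } so simplest -137/512
RBBRBBBRBBB: Left { -1, -1/2, -3/8, -5/16, -9/32, -35/128, -69/256, -137/512 }, Right { -17/64, -1/4, 0 } so simplest -273/1024
RBBRBBBRBBBB: Left { -1, -1/2, -3/8, -5/16, -9/32, -35/128, -69/256, -137/512, -273/1024 }, Right { -17/64, -1/4, 0 } so simplest -545/2048
RBBRBBBRBBBBB: Left { -1, -1/2, -3/8, -5/16, -9/32, -35/128, -69/256, -137/512, -273/1024, -545/2048 }, Right { -17/64, -1/4, 0 } so simplest -1089/4096
RBBRBBBRBBBBBB: Left { -1, -1/2, -3/8, -5/16, -9/32, -35/128, -69/256, -137/512, -273/1024, -545/2048, -1089/4096 }, Right { -17/64, -1/4, 0 } so simplest -2177/8192

-2177/8192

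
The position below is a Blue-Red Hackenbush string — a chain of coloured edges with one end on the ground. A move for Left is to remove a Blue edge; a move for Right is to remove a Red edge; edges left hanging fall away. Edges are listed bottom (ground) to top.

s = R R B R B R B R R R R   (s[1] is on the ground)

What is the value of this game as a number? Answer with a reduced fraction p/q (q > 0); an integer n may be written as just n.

Recurse on prefixes of the 11-edge string R R B R B R B R R R R:
val(R) = { — | 0 } → -1
val(RR) = { — | -1, 0 } → -2
val(RRB) = { -2 | -1, 0 } → -3/2
val(RRBR) = { -2 | -3/2, -1, 0 } → -7/4
val(RRBRB) = { -2, -7/4 | -3/2, -1, 0 } → -13/8
val(RRBRBR) = { -2, -7/4 | -13/8, -3/2, -1, 0 } → -27/16
val(RRBRBRB) = { -2, -7/4, -27/16 | -13/8, -3/2, -1, 0 } → -53/32
val(RRBRBRBR) = { -2, -7/4, -27/16 | -53/32, -13/8, -3/2, -1, 0 } → -107/64
val(RRBRBRBRR) = { -2, -7/4, -27/16 | -107/64, -53/32, -13/8, -3/2, -1, 0 } → -215/128
val(RRBRBRBRRR) = { -2, -7/4, -27/16 | -215/128, -107/64, -53/32, -13/8, -3/2, -1, 0 } → -431/256
val(RRBRBRBRRRR) = { -2, -7/4, -27/16 | -431/256, -215/128, -107/64, -53/32, -13/8, -3/2, -1, 0 } → -863/512

-863/512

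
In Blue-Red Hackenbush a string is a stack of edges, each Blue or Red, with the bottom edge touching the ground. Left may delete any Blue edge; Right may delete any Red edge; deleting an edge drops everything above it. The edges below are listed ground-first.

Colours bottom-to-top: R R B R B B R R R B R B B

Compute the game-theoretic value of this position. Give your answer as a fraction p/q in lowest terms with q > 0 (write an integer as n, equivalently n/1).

-3305/2048

Recurse on prefixes of the 13-edge string R R B R B B R R R B R B B:
edge 1 of 13 (R): { · | 0 } so -1
edge 2 of 13 (R): { · | -1; 0 } so -2
edge 3 of 13 (B): { -2 | -1; 0 } so -3/2
edge 4 of 13 (R): { -2 | -3/2; -1; 0 } so -7/4
edge 5 of 13 (B): { -2; -7/4 | -3/2; -1; 0 } so -13/8
edge 6 of 13 (B): { -2; -7/4; -13/8 | -3/2; -1; 0 } so -25/16
edge 7 of 13 (R): { -2; -7/4; -13/8 | -25/16; -3/2; -1; 0 } so -51/32
edge 8 of 13 (R): { -2; -7/4; -13/8 | -51/32; -25/16; -3/2; -1; 0 } so -103/64
edge 9 of 13 (R): { -2; -7/4; -13/8 | -103/64; -51/32; -25/16; -3/2; -1; 0 } so -207/128
edge 10 of 13 (B): { -2; -7/4; -13/8; -207/128 | -103/64; -51/32; -25/16; -3/2; -1; 0 } so -413/256
edge 11 of 13 (R): { -2; -7/4; -13/8; -207/128 | -413/256; -103/64; -51/32; -25/16; -3/2; -1; 0 } so -827/512
edge 12 of 13 (B): { -2; -7/4; -13/8; -207/128; -827/512 | -413/256; -103/64; -51/32; -25/16; -3/2; -1; 0 } so -1653/1024
edge 13 of 13 (B): { -2; -7/4; -13/8; -207/128; -827/512; -1653/1024 | -413/256; -103/64; -51/32; -25/16; -3/2; -1; 0 } so -3305/2048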